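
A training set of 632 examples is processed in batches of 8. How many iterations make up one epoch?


Iterations per epoch = dataset_size / batch_size
= 632 / 8
= 79

79


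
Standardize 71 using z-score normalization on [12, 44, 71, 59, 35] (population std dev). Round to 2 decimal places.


Mean = (12 + 44 + 71 + 59 + 35) / 5 = 44.2
Variance = sum((x_i - mean)^2) / n = 411.76
Std = sqrt(411.76) = 20.2919
Z = (x - mean) / std
= (71 - 44.2) / 20.2919
= 26.8 / 20.2919
= 1.32

1.32


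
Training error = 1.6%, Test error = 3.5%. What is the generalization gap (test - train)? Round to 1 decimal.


Generalization gap = test_error - train_error
= 3.5 - 1.6
= 1.9%
A small gap suggests good generalization.

1.9


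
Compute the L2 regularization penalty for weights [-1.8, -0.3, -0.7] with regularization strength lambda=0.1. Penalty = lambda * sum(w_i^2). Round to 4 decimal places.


Squaring each weight:
(-1.8)^2 = 3.24
(-0.3)^2 = 0.09
(-0.7)^2 = 0.49
Sum of squares = 3.82
Penalty = 0.1 * 3.82 = 0.3820

0.3820


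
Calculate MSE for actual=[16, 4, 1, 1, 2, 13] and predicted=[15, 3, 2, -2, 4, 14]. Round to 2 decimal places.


Differences: [1, 1, -1, 3, -2, -1]
Squared errors: [1, 1, 1, 9, 4, 1]
Sum of squared errors = 17
MSE = 17 / 6 = 2.83

2.83


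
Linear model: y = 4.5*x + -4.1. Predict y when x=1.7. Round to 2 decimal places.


y = 4.5 * 1.7 + (-4.1)
= 7.65 + (-4.1)
= 3.55

3.55


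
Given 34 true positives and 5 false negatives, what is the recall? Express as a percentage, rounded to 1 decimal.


Recall = TP / (TP + FN) * 100
= 34 / (34 + 5)
= 34 / 39
= 0.8718
= 87.2%

87.2


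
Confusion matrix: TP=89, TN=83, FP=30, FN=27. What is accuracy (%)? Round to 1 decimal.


Accuracy = (TP + TN) / (TP + TN + FP + FN) * 100
= (89 + 83) / (89 + 83 + 30 + 27)
= 172 / 229
= 0.7511
= 75.1%

75.1


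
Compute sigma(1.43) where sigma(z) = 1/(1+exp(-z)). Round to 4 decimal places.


sigmoid(z) = 1 / (1 + exp(-z))
exp(-(1.43)) = exp(-1.43) = 0.2393
1 + 0.2393 = 1.2393
1 / 1.2393 = 0.8069

0.8069


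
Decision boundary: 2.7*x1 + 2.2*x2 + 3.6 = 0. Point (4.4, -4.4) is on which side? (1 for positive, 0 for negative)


Compute 2.7 * 4.4 + 2.2 * -4.4 + 3.6
= 11.88 + -9.68 + 3.6
= 5.8
Since 5.8 >= 0, the point is on the positive side.

1


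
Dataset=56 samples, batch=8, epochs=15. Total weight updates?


Iterations per epoch = 56 / 8 = 7
Total updates = iterations_per_epoch * epochs
= 7 * 15
= 105

105


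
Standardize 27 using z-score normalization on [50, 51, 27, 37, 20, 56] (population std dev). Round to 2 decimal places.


Mean = (50 + 51 + 27 + 37 + 20 + 56) / 6 = 40.1667
Variance = sum((x_i - mean)^2) / n = 175.8056
Std = sqrt(175.8056) = 13.2592
Z = (x - mean) / std
= (27 - 40.1667) / 13.2592
= -13.1667 / 13.2592
= -0.99

-0.99


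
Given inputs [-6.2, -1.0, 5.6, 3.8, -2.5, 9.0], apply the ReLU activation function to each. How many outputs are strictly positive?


ReLU(x) = max(0, x) for each element:
ReLU(-6.2) = 0
ReLU(-1.0) = 0
ReLU(5.6) = 5.6
ReLU(3.8) = 3.8
ReLU(-2.5) = 0
ReLU(9.0) = 9.0
Active neurons (>0): 3

3


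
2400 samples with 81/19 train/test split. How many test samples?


Train samples = 2400 * 81% = 1944
Test samples = 2400 - 1944
= 456

456


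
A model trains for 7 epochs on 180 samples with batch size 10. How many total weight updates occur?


Iterations per epoch = 180 / 10 = 18
Total updates = iterations_per_epoch * epochs
= 18 * 7
= 126

126


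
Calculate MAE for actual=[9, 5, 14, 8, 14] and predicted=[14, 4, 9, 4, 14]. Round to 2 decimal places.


Absolute errors: [5, 1, 5, 4, 0]
Sum of absolute errors = 15
MAE = 15 / 5 = 3.00

3.00


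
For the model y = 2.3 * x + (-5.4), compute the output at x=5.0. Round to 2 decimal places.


y = 2.3 * 5.0 + (-5.4)
= 11.5 + (-5.4)
= 6.10

6.10


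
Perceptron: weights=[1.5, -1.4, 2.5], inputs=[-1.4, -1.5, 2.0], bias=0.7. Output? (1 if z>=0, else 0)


z = w . x + b
= 1.5*-1.4 + -1.4*-1.5 + 2.5*2.0 + 0.7
= -2.1 + 2.1 + 5.0 + 0.7
= 5.0 + 0.7
= 5.7
Since z = 5.7 >= 0, output = 1

1


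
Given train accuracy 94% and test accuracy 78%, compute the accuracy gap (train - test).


Gap = train_accuracy - test_accuracy
= 94 - 78
= 16%
This gap suggests the model is overfitting.

16


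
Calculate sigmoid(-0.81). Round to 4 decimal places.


sigmoid(z) = 1 / (1 + exp(-z))
exp(-(-0.81)) = exp(0.81) = 2.2479
1 + 2.2479 = 3.2479
1 / 3.2479 = 0.3079

0.3079


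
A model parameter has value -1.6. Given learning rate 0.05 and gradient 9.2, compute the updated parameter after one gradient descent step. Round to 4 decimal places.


w_new = w_old - lr * gradient
= -1.6 - 0.05 * 9.2
= -1.6 - (0.46)
= -2.0600

-2.0600


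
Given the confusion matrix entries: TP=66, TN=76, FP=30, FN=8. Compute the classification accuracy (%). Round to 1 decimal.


Accuracy = (TP + TN) / (TP + TN + FP + FN) * 100
= (66 + 76) / (66 + 76 + 30 + 8)
= 142 / 180
= 0.7889
= 78.9%

78.9


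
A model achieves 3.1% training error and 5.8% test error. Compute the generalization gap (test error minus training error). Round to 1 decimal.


Generalization gap = test_error - train_error
= 5.8 - 3.1
= 2.7%
A moderate gap.

2.7


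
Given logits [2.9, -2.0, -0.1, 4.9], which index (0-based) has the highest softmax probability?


Softmax is a monotonic transformation, so it preserves the argmax.
We need to find the index of the maximum logit.
Index 0: 2.9
Index 1: -2.0
Index 2: -0.1
Index 3: 4.9
Maximum logit = 4.9 at index 3

3


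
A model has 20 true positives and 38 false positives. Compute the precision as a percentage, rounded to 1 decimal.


Precision = TP / (TP + FP) * 100
= 20 / (20 + 38)
= 20 / 58
= 0.3448
= 34.5%

34.5


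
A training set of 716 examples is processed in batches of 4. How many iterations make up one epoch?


Iterations per epoch = dataset_size / batch_size
= 716 / 4
= 179

179


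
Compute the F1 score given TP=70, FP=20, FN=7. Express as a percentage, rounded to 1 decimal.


Precision = TP / (TP + FP) = 70 / 90 = 0.7778
Recall = TP / (TP + FN) = 70 / 77 = 0.9091
F1 = 2 * P * R / (P + R)
= 2 * 0.7778 * 0.9091 / (0.7778 + 0.9091)
= 1.4141 / 1.6869
= 0.8383
As percentage: 83.8%

83.8


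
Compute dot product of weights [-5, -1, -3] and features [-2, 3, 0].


Element-wise products:
-5 * -2 = 10
-1 * 3 = -3
-3 * 0 = 0
Sum = 10 + -3 + 0
= 7

7


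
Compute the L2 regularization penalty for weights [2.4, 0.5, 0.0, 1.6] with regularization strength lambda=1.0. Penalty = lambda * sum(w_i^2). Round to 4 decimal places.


Squaring each weight:
2.4^2 = 5.76
0.5^2 = 0.25
0.0^2 = 0.0
1.6^2 = 2.56
Sum of squares = 8.57
Penalty = 1.0 * 8.57 = 8.5700

8.5700


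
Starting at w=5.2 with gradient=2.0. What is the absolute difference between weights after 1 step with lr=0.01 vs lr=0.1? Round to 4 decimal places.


With lr=0.01: w_new = 5.2 - 0.01 * 2.0 = 5.18
With lr=0.1: w_new = 5.2 - 0.1 * 2.0 = 5.0
Absolute difference = |5.18 - 5.0|
= 0.1800

0.1800


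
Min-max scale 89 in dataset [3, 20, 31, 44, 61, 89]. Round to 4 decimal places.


Min = 3, Max = 89
Range = 89 - 3 = 86
Scaled = (x - min) / (max - min)
= (89 - 3) / 86
= 86 / 86
= 1.0000

1.0000


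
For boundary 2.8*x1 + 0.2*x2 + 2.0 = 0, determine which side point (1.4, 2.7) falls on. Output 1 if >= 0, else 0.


Compute 2.8 * 1.4 + 0.2 * 2.7 + 2.0
= 3.92 + 0.54 + 2.0
= 6.46
Since 6.46 >= 0, the point is on the positive side.

1


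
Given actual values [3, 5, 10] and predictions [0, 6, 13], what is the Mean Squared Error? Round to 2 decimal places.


Differences: [3, -1, -3]
Squared errors: [9, 1, 9]
Sum of squared errors = 19
MSE = 19 / 3 = 6.33

6.33


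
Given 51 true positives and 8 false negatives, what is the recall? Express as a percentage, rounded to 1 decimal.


Recall = TP / (TP + FN) * 100
= 51 / (51 + 8)
= 51 / 59
= 0.8644
= 86.4%

86.4


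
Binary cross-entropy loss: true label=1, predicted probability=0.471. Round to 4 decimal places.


For y=1: Loss = -log(p)
= -log(0.471)
= -(-0.7529)
= 0.7529

0.7529


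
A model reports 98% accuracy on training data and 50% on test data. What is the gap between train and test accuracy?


Gap = train_accuracy - test_accuracy
= 98 - 50
= 48%
This large gap strongly indicates overfitting.

48


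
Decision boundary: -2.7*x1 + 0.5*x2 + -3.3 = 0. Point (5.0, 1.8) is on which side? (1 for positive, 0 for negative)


Compute -2.7 * 5.0 + 0.5 * 1.8 + -3.3
= -13.5 + 0.9 + -3.3
= -15.9
Since -15.9 < 0, the point is on the negative side.

0


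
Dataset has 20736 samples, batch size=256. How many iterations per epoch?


Iterations per epoch = dataset_size / batch_size
= 20736 / 256
= 81

81


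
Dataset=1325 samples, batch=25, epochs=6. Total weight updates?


Iterations per epoch = 1325 / 25 = 53
Total updates = iterations_per_epoch * epochs
= 53 * 6
= 318

318


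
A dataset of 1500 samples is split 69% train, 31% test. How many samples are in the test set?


Train samples = 1500 * 69% = 1035
Test samples = 1500 - 1035
= 465

465


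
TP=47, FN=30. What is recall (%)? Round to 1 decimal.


Recall = TP / (TP + FN) * 100
= 47 / (47 + 30)
= 47 / 77
= 0.6104
= 61.0%

61.0


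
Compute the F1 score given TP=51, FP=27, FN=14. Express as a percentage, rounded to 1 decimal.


Precision = TP / (TP + FP) = 51 / 78 = 0.6538
Recall = TP / (TP + FN) = 51 / 65 = 0.7846
F1 = 2 * P * R / (P + R)
= 2 * 0.6538 * 0.7846 / (0.6538 + 0.7846)
= 1.026 / 1.4385
= 0.7133
As percentage: 71.3%

71.3


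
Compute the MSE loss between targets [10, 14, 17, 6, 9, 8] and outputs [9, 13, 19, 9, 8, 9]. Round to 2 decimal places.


Differences: [1, 1, -2, -3, 1, -1]
Squared errors: [1, 1, 4, 9, 1, 1]
Sum of squared errors = 17
MSE = 17 / 6 = 2.83

2.83


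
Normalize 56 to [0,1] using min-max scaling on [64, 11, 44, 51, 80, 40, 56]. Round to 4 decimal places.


Min = 11, Max = 80
Range = 80 - 11 = 69
Scaled = (x - min) / (max - min)
= (56 - 11) / 69
= 45 / 69
= 0.6522

0.6522


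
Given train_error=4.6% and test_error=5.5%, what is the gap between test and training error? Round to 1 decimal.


Generalization gap = test_error - train_error
= 5.5 - 4.6
= 0.9%
A small gap suggests good generalization.

0.9


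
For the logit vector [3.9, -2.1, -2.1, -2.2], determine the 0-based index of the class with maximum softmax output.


Softmax is a monotonic transformation, so it preserves the argmax.
We need to find the index of the maximum logit.
Index 0: 3.9
Index 1: -2.1
Index 2: -2.1
Index 3: -2.2
Maximum logit = 3.9 at index 0

0


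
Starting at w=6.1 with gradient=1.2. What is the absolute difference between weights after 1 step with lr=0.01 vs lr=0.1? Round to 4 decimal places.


With lr=0.01: w_new = 6.1 - 0.01 * 1.2 = 6.088
With lr=0.1: w_new = 6.1 - 0.1 * 1.2 = 5.98
Absolute difference = |6.088 - 5.98|
= 0.1080

0.1080


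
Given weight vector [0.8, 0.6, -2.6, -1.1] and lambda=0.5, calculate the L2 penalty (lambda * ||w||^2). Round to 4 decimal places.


Squaring each weight:
0.8^2 = 0.64
0.6^2 = 0.36
(-2.6)^2 = 6.76
(-1.1)^2 = 1.21
Sum of squares = 8.97
Penalty = 0.5 * 8.97 = 4.4850

4.4850


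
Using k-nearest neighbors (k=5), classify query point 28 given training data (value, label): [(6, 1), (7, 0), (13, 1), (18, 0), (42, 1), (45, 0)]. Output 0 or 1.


Distances from query 28:
Point 18 (class 0): distance = 10
Point 42 (class 1): distance = 14
Point 13 (class 1): distance = 15
Point 45 (class 0): distance = 17
Point 7 (class 0): distance = 21
K=5 nearest neighbors: classes = [0, 1, 1, 0, 0]
Votes for class 1: 2 / 5
Majority vote => class 0

0


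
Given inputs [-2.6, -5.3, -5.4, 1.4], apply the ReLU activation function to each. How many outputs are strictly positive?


ReLU(x) = max(0, x) for each element:
ReLU(-2.6) = 0
ReLU(-5.3) = 0
ReLU(-5.4) = 0
ReLU(1.4) = 1.4
Active neurons (>0): 1

1


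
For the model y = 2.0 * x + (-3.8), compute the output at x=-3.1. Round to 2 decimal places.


y = 2.0 * -3.1 + (-3.8)
= -6.2 + (-3.8)
= -10.00

-10.00


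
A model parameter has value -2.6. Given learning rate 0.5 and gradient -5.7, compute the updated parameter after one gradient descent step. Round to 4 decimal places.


w_new = w_old - lr * gradient
= -2.6 - 0.5 * -5.7
= -2.6 - (-2.85)
= 0.2500

0.2500


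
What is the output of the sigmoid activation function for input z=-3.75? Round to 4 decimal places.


sigmoid(z) = 1 / (1 + exp(-z))
exp(-(-3.75)) = exp(3.75) = 42.5211
1 + 42.5211 = 43.5211
1 / 43.5211 = 0.0230

0.0230


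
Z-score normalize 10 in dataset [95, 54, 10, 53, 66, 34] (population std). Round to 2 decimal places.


Mean = (95 + 54 + 10 + 53 + 66 + 34) / 6 = 52.0
Variance = sum((x_i - mean)^2) / n = 689.6667
Std = sqrt(689.6667) = 26.2615
Z = (x - mean) / std
= (10 - 52.0) / 26.2615
= -42.0 / 26.2615
= -1.60

-1.60


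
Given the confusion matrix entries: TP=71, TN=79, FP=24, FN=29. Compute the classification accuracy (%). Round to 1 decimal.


Accuracy = (TP + TN) / (TP + TN + FP + FN) * 100
= (71 + 79) / (71 + 79 + 24 + 29)
= 150 / 203
= 0.7389
= 73.9%

73.9


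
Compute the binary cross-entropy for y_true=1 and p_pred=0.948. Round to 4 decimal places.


For y=1: Loss = -log(p)
= -log(0.948)
= -(-0.0534)
= 0.0534

0.0534


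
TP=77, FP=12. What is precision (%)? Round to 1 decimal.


Precision = TP / (TP + FP) * 100
= 77 / (77 + 12)
= 77 / 89
= 0.8652
= 86.5%

86.5


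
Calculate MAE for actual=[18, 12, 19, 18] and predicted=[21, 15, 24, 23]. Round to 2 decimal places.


Absolute errors: [3, 3, 5, 5]
Sum of absolute errors = 16
MAE = 16 / 4 = 4.00

4.00


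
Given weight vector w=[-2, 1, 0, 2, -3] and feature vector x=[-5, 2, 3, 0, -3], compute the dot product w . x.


Element-wise products:
-2 * -5 = 10
1 * 2 = 2
0 * 3 = 0
2 * 0 = 0
-3 * -3 = 9
Sum = 10 + 2 + 0 + 0 + 9
= 21

21


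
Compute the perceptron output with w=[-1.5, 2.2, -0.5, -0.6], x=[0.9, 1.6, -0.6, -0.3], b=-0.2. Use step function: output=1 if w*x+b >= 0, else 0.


z = w . x + b
= -1.5*0.9 + 2.2*1.6 + -0.5*-0.6 + -0.6*-0.3 + -0.2
= -1.35 + 3.52 + 0.3 + 0.18 + -0.2
= 2.65 + -0.2
= 2.45
Since z = 2.45 >= 0, output = 1

1


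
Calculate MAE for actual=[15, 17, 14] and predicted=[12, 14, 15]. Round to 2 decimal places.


Absolute errors: [3, 3, 1]
Sum of absolute errors = 7
MAE = 7 / 3 = 2.33

2.33


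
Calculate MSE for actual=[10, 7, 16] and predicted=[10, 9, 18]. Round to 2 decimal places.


Differences: [0, -2, -2]
Squared errors: [0, 4, 4]
Sum of squared errors = 8
MSE = 8 / 3 = 2.67

2.67


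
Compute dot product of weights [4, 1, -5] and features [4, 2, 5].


Element-wise products:
4 * 4 = 16
1 * 2 = 2
-5 * 5 = -25
Sum = 16 + 2 + -25
= -7

-7


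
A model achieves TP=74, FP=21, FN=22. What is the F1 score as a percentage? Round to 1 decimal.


Precision = TP / (TP + FP) = 74 / 95 = 0.7789
Recall = TP / (TP + FN) = 74 / 96 = 0.7708
F1 = 2 * P * R / (P + R)
= 2 * 0.7789 * 0.7708 / (0.7789 + 0.7708)
= 1.2009 / 1.5498
= 0.7749
As percentage: 77.5%

77.5


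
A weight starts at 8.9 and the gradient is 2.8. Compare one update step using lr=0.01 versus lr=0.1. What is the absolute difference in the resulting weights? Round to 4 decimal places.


With lr=0.01: w_new = 8.9 - 0.01 * 2.8 = 8.872
With lr=0.1: w_new = 8.9 - 0.1 * 2.8 = 8.62
Absolute difference = |8.872 - 8.62|
= 0.2520

0.2520


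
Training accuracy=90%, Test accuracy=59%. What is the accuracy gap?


Gap = train_accuracy - test_accuracy
= 90 - 59
= 31%
This large gap strongly indicates overfitting.

31


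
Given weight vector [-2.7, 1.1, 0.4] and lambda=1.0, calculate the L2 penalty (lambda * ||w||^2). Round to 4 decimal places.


Squaring each weight:
(-2.7)^2 = 7.29
1.1^2 = 1.21
0.4^2 = 0.16
Sum of squares = 8.66
Penalty = 1.0 * 8.66 = 8.6600

8.6600


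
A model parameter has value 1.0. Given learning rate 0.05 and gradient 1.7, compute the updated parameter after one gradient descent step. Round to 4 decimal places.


w_new = w_old - lr * gradient
= 1.0 - 0.05 * 1.7
= 1.0 - (0.085)
= 0.9150

0.9150


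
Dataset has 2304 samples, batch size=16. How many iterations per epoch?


Iterations per epoch = dataset_size / batch_size
= 2304 / 16
= 144

144


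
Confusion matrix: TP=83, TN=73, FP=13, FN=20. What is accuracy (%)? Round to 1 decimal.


Accuracy = (TP + TN) / (TP + TN + FP + FN) * 100
= (83 + 73) / (83 + 73 + 13 + 20)
= 156 / 189
= 0.8254
= 82.5%

82.5


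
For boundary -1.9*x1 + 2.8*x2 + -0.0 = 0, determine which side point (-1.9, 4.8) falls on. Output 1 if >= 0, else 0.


Compute -1.9 * -1.9 + 2.8 * 4.8 + -0.0
= 3.61 + 13.44 + -0.0
= 17.05
Since 17.05 >= 0, the point is on the positive side.

1


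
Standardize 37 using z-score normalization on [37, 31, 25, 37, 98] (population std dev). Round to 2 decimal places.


Mean = (37 + 31 + 25 + 37 + 98) / 5 = 45.6
Variance = sum((x_i - mean)^2) / n = 706.24
Std = sqrt(706.24) = 26.5752
Z = (x - mean) / std
= (37 - 45.6) / 26.5752
= -8.6 / 26.5752
= -0.32

-0.32


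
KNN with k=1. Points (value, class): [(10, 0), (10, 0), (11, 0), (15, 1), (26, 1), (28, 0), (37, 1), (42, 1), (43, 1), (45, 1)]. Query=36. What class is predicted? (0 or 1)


Distances from query 36:
Point 37 (class 1): distance = 1
K=1 nearest neighbors: classes = [1]
Votes for class 1: 1 / 1
Majority vote => class 1

1


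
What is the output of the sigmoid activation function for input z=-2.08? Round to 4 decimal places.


sigmoid(z) = 1 / (1 + exp(-z))
exp(-(-2.08)) = exp(2.08) = 8.0045
1 + 8.0045 = 9.0045
1 / 9.0045 = 0.1111

0.1111


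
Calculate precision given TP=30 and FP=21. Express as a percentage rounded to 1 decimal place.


Precision = TP / (TP + FP) * 100
= 30 / (30 + 21)
= 30 / 51
= 0.5882
= 58.8%

58.8


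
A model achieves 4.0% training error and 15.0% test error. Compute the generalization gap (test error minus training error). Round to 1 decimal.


Generalization gap = test_error - train_error
= 15.0 - 4.0
= 11.0%
A large gap suggests overfitting.

11.0


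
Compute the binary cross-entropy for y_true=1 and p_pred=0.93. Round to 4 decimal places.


For y=1: Loss = -log(p)
= -log(0.93)
= -(-0.0726)
= 0.0726

0.0726


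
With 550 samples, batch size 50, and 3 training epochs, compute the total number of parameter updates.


Iterations per epoch = 550 / 50 = 11
Total updates = iterations_per_epoch * epochs
= 11 * 3
= 33

33


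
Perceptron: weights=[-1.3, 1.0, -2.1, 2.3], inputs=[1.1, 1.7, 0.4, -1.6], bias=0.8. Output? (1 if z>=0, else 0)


z = w . x + b
= -1.3*1.1 + 1.0*1.7 + -2.1*0.4 + 2.3*-1.6 + 0.8
= -1.43 + 1.7 + -0.84 + -3.68 + 0.8
= -4.25 + 0.8
= -3.45
Since z = -3.45 < 0, output = 0

0


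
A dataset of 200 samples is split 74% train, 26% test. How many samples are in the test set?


Train samples = 200 * 74% = 148
Test samples = 200 - 148
= 52

52


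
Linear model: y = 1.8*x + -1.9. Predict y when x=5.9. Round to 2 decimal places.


y = 1.8 * 5.9 + (-1.9)
= 10.62 + (-1.9)
= 8.72

8.72


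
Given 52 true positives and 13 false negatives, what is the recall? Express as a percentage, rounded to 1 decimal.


Recall = TP / (TP + FN) * 100
= 52 / (52 + 13)
= 52 / 65
= 0.8
= 80.0%

80.0


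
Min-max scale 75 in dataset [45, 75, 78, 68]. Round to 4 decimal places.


Min = 45, Max = 78
Range = 78 - 45 = 33
Scaled = (x - min) / (max - min)
= (75 - 45) / 33
= 30 / 33
= 0.9091

0.9091


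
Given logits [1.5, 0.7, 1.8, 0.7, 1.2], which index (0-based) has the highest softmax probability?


Softmax is a monotonic transformation, so it preserves the argmax.
We need to find the index of the maximum logit.
Index 0: 1.5
Index 1: 0.7
Index 2: 1.8
Index 3: 0.7
Index 4: 1.2
Maximum logit = 1.8 at index 2

2


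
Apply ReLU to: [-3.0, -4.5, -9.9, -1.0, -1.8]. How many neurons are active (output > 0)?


ReLU(x) = max(0, x) for each element:
ReLU(-3.0) = 0
ReLU(-4.5) = 0
ReLU(-9.9) = 0
ReLU(-1.0) = 0
ReLU(-1.8) = 0
Active neurons (>0): 0

0


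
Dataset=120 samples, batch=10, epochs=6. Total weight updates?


Iterations per epoch = 120 / 10 = 12
Total updates = iterations_per_epoch * epochs
= 12 * 6
= 72

72


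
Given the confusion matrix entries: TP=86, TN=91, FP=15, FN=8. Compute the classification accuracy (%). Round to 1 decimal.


Accuracy = (TP + TN) / (TP + TN + FP + FN) * 100
= (86 + 91) / (86 + 91 + 15 + 8)
= 177 / 200
= 0.885
= 88.5%

88.5


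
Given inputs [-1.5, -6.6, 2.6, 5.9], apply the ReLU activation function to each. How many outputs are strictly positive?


ReLU(x) = max(0, x) for each element:
ReLU(-1.5) = 0
ReLU(-6.6) = 0
ReLU(2.6) = 2.6
ReLU(5.9) = 5.9
Active neurons (>0): 2

2


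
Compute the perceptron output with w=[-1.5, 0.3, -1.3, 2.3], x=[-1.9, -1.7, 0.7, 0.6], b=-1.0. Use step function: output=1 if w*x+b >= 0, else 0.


z = w . x + b
= -1.5*-1.9 + 0.3*-1.7 + -1.3*0.7 + 2.3*0.6 + -1.0
= 2.85 + -0.51 + -0.91 + 1.38 + -1.0
= 2.81 + -1.0
= 1.81
Since z = 1.81 >= 0, output = 1

1


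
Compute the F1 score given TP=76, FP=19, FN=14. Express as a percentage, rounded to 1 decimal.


Precision = TP / (TP + FP) = 76 / 95 = 0.8
Recall = TP / (TP + FN) = 76 / 90 = 0.8444
F1 = 2 * P * R / (P + R)
= 2 * 0.8 * 0.8444 / (0.8 + 0.8444)
= 1.3511 / 1.6444
= 0.8216
As percentage: 82.2%

82.2


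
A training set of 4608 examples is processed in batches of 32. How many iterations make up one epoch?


Iterations per epoch = dataset_size / batch_size
= 4608 / 32
= 144

144


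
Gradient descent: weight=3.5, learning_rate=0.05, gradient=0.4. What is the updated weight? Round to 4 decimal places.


w_new = w_old - lr * gradient
= 3.5 - 0.05 * 0.4
= 3.5 - (0.02)
= 3.4800

3.4800


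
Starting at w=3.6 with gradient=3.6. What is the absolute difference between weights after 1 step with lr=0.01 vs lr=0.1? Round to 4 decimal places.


With lr=0.01: w_new = 3.6 - 0.01 * 3.6 = 3.564
With lr=0.1: w_new = 3.6 - 0.1 * 3.6 = 3.24
Absolute difference = |3.564 - 3.24|
= 0.3240

0.3240


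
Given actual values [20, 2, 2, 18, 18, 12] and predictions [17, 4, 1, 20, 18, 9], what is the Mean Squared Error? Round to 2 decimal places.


Differences: [3, -2, 1, -2, 0, 3]
Squared errors: [9, 4, 1, 4, 0, 9]
Sum of squared errors = 27
MSE = 27 / 6 = 4.50

4.50


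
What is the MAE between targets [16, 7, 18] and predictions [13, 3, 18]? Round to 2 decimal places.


Absolute errors: [3, 4, 0]
Sum of absolute errors = 7
MAE = 7 / 3 = 2.33

2.33


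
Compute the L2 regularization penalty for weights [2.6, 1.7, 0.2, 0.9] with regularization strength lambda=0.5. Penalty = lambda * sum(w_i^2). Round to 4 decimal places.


Squaring each weight:
2.6^2 = 6.76
1.7^2 = 2.89
0.2^2 = 0.04
0.9^2 = 0.81
Sum of squares = 10.5
Penalty = 0.5 * 10.5 = 5.2500

5.2500


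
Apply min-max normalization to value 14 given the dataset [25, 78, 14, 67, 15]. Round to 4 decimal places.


Min = 14, Max = 78
Range = 78 - 14 = 64
Scaled = (x - min) / (max - min)
= (14 - 14) / 64
= 0 / 64
= 0.0000

0.0000


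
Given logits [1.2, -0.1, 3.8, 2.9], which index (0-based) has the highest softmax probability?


Softmax is a monotonic transformation, so it preserves the argmax.
We need to find the index of the maximum logit.
Index 0: 1.2
Index 1: -0.1
Index 2: 3.8
Index 3: 2.9
Maximum logit = 3.8 at index 2

2


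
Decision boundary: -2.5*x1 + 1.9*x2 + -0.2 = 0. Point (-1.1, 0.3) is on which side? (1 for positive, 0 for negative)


Compute -2.5 * -1.1 + 1.9 * 0.3 + -0.2
= 2.75 + 0.57 + -0.2
= 3.12
Since 3.12 >= 0, the point is on the positive side.

1


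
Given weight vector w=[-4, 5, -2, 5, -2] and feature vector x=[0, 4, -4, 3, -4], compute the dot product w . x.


Element-wise products:
-4 * 0 = 0
5 * 4 = 20
-2 * -4 = 8
5 * 3 = 15
-2 * -4 = 8
Sum = 0 + 20 + 8 + 15 + 8
= 51

51


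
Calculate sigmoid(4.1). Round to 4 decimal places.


sigmoid(z) = 1 / (1 + exp(-z))
exp(-(4.1)) = exp(-4.1) = 0.0166
1 + 0.0166 = 1.0166
1 / 1.0166 = 0.9837

0.9837


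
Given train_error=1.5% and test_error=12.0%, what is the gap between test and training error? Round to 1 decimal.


Generalization gap = test_error - train_error
= 12.0 - 1.5
= 10.5%
A large gap suggests overfitting.

10.5


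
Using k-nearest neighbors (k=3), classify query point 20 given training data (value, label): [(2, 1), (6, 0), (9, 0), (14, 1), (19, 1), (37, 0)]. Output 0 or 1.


Distances from query 20:
Point 19 (class 1): distance = 1
Point 14 (class 1): distance = 6
Point 9 (class 0): distance = 11
K=3 nearest neighbors: classes = [1, 1, 0]
Votes for class 1: 2 / 3
Majority vote => class 1

1


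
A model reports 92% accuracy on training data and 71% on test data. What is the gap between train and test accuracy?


Gap = train_accuracy - test_accuracy
= 92 - 71
= 21%
This large gap strongly indicates overfitting.

21


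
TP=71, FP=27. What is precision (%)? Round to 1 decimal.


Precision = TP / (TP + FP) * 100
= 71 / (71 + 27)
= 71 / 98
= 0.7245
= 72.4%

72.4


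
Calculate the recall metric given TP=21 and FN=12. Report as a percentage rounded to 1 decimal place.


Recall = TP / (TP + FN) * 100
= 21 / (21 + 12)
= 21 / 33
= 0.6364
= 63.6%

63.6


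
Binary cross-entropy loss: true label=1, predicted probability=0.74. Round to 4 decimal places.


For y=1: Loss = -log(p)
= -log(0.74)
= -(-0.3011)
= 0.3011

0.3011


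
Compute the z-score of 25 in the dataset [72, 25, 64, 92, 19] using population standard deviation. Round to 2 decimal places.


Mean = (72 + 25 + 64 + 92 + 19) / 5 = 54.4
Variance = sum((x_i - mean)^2) / n = 786.64
Std = sqrt(786.64) = 28.0471
Z = (x - mean) / std
= (25 - 54.4) / 28.0471
= -29.4 / 28.0471
= -1.05

-1.05


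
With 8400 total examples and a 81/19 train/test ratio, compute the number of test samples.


Train samples = 8400 * 81% = 6804
Test samples = 8400 - 6804
= 1596

1596


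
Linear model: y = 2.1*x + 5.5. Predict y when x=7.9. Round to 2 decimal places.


y = 2.1 * 7.9 + (5.5)
= 16.59 + (5.5)
= 22.09

22.09


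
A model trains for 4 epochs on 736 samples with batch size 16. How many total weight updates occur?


Iterations per epoch = 736 / 16 = 46
Total updates = iterations_per_epoch * epochs
= 46 * 4
= 184

184


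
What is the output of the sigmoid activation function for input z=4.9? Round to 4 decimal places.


sigmoid(z) = 1 / (1 + exp(-z))
exp(-(4.9)) = exp(-4.9) = 0.0074
1 + 0.0074 = 1.0074
1 / 1.0074 = 0.9926

0.9926


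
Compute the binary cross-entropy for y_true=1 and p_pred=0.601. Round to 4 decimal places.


For y=1: Loss = -log(p)
= -log(0.601)
= -(-0.5092)
= 0.5092

0.5092


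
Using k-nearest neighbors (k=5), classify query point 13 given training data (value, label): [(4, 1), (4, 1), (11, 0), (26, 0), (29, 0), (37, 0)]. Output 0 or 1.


Distances from query 13:
Point 11 (class 0): distance = 2
Point 4 (class 1): distance = 9
Point 4 (class 1): distance = 9
Point 26 (class 0): distance = 13
Point 29 (class 0): distance = 16
K=5 nearest neighbors: classes = [0, 1, 1, 0, 0]
Votes for class 1: 2 / 5
Majority vote => class 0

0


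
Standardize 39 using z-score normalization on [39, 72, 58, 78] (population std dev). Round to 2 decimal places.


Mean = (39 + 72 + 58 + 78) / 4 = 61.75
Variance = sum((x_i - mean)^2) / n = 225.1875
Std = sqrt(225.1875) = 15.0062
Z = (x - mean) / std
= (39 - 61.75) / 15.0062
= -22.75 / 15.0062
= -1.52

-1.52


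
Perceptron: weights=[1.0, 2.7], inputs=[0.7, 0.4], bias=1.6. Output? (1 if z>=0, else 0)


z = w . x + b
= 1.0*0.7 + 2.7*0.4 + 1.6
= 0.7 + 1.08 + 1.6
= 1.78 + 1.6
= 3.38
Since z = 3.38 >= 0, output = 1

1


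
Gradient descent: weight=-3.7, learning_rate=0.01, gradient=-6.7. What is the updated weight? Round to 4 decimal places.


w_new = w_old - lr * gradient
= -3.7 - 0.01 * -6.7
= -3.7 - (-0.067)
= -3.6330

-3.6330


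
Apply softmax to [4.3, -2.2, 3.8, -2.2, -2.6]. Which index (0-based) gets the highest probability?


Softmax is a monotonic transformation, so it preserves the argmax.
We need to find the index of the maximum logit.
Index 0: 4.3
Index 1: -2.2
Index 2: 3.8
Index 3: -2.2
Index 4: -2.6
Maximum logit = 4.3 at index 0

0


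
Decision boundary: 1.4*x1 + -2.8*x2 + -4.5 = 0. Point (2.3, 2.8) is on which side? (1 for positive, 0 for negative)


Compute 1.4 * 2.3 + -2.8 * 2.8 + -4.5
= 3.22 + -7.84 + -4.5
= -9.12
Since -9.12 < 0, the point is on the negative side.

0


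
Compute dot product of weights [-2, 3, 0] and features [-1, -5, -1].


Element-wise products:
-2 * -1 = 2
3 * -5 = -15
0 * -1 = 0
Sum = 2 + -15 + 0
= -13

-13


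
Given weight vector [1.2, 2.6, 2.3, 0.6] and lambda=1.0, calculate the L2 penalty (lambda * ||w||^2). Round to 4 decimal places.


Squaring each weight:
1.2^2 = 1.44
2.6^2 = 6.76
2.3^2 = 5.29
0.6^2 = 0.36
Sum of squares = 13.85
Penalty = 1.0 * 13.85 = 13.8500

13.8500


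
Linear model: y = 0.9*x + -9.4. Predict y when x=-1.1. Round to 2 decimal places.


y = 0.9 * -1.1 + (-9.4)
= -0.99 + (-9.4)
= -10.39

-10.39


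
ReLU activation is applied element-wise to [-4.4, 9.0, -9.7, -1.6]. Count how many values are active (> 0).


ReLU(x) = max(0, x) for each element:
ReLU(-4.4) = 0
ReLU(9.0) = 9.0
ReLU(-9.7) = 0
ReLU(-1.6) = 0
Active neurons (>0): 1

1


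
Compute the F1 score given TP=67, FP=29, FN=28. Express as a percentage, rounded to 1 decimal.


Precision = TP / (TP + FP) = 67 / 96 = 0.6979
Recall = TP / (TP + FN) = 67 / 95 = 0.7053
F1 = 2 * P * R / (P + R)
= 2 * 0.6979 * 0.7053 / (0.6979 + 0.7053)
= 0.9844 / 1.4032
= 0.7016
As percentage: 70.2%

70.2


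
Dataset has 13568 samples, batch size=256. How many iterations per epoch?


Iterations per epoch = dataset_size / batch_size
= 13568 / 256
= 53

53


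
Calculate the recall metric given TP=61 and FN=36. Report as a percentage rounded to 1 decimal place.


Recall = TP / (TP + FN) * 100
= 61 / (61 + 36)
= 61 / 97
= 0.6289
= 62.9%

62.9


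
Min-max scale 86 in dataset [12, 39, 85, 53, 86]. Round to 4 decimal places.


Min = 12, Max = 86
Range = 86 - 12 = 74
Scaled = (x - min) / (max - min)
= (86 - 12) / 74
= 74 / 74
= 1.0000

1.0000


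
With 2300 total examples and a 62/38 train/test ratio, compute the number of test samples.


Train samples = 2300 * 62% = 1426
Test samples = 2300 - 1426
= 874

874


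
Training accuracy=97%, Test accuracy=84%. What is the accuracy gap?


Gap = train_accuracy - test_accuracy
= 97 - 84
= 13%
This gap suggests the model is overfitting.

13


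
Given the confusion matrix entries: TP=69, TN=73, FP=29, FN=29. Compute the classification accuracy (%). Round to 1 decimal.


Accuracy = (TP + TN) / (TP + TN + FP + FN) * 100
= (69 + 73) / (69 + 73 + 29 + 29)
= 142 / 200
= 0.71
= 71.0%

71.0


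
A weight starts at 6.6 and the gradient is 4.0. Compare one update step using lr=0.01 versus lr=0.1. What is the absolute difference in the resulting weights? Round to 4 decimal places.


With lr=0.01: w_new = 6.6 - 0.01 * 4.0 = 6.56
With lr=0.1: w_new = 6.6 - 0.1 * 4.0 = 6.2
Absolute difference = |6.56 - 6.2|
= 0.3600

0.3600


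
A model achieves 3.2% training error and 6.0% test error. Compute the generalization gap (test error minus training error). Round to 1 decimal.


Generalization gap = test_error - train_error
= 6.0 - 3.2
= 2.8%
A moderate gap.

2.8


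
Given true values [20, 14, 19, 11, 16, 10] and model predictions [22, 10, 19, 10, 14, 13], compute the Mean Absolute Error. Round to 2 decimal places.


Absolute errors: [2, 4, 0, 1, 2, 3]
Sum of absolute errors = 12
MAE = 12 / 6 = 2.00

2.00


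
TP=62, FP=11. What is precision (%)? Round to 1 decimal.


Precision = TP / (TP + FP) * 100
= 62 / (62 + 11)
= 62 / 73
= 0.8493
= 84.9%

84.9


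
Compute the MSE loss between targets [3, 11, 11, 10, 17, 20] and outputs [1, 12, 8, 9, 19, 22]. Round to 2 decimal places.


Differences: [2, -1, 3, 1, -2, -2]
Squared errors: [4, 1, 9, 1, 4, 4]
Sum of squared errors = 23
MSE = 23 / 6 = 3.83

3.83


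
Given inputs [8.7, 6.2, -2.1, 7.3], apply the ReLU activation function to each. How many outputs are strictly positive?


ReLU(x) = max(0, x) for each element:
ReLU(8.7) = 8.7
ReLU(6.2) = 6.2
ReLU(-2.1) = 0
ReLU(7.3) = 7.3
Active neurons (>0): 3

3


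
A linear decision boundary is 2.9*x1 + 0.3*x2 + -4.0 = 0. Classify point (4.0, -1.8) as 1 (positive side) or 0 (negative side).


Compute 2.9 * 4.0 + 0.3 * -1.8 + -4.0
= 11.6 + -0.54 + -4.0
= 7.06
Since 7.06 >= 0, the point is on the positive side.

1


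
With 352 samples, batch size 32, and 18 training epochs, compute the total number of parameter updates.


Iterations per epoch = 352 / 32 = 11
Total updates = iterations_per_epoch * epochs
= 11 * 18
= 198

198


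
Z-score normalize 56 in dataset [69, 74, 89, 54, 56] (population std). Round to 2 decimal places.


Mean = (69 + 74 + 89 + 54 + 56) / 5 = 68.4
Variance = sum((x_i - mean)^2) / n = 163.44
Std = sqrt(163.44) = 12.7844
Z = (x - mean) / std
= (56 - 68.4) / 12.7844
= -12.4 / 12.7844
= -0.97

-0.97


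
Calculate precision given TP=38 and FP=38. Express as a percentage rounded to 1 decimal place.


Precision = TP / (TP + FP) * 100
= 38 / (38 + 38)
= 38 / 76
= 0.5
= 50.0%

50.0


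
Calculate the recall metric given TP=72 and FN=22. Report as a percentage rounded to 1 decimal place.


Recall = TP / (TP + FN) * 100
= 72 / (72 + 22)
= 72 / 94
= 0.766
= 76.6%

76.6


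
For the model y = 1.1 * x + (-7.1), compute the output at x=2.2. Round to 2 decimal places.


y = 1.1 * 2.2 + (-7.1)
= 2.42 + (-7.1)
= -4.68

-4.68


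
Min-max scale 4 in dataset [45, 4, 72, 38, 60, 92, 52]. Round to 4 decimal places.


Min = 4, Max = 92
Range = 92 - 4 = 88
Scaled = (x - min) / (max - min)
= (4 - 4) / 88
= 0 / 88
= 0.0000

0.0000


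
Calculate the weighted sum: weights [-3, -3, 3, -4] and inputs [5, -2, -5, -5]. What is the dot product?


Element-wise products:
-3 * 5 = -15
-3 * -2 = 6
3 * -5 = -15
-4 * -5 = 20
Sum = -15 + 6 + -15 + 20
= -4

-4


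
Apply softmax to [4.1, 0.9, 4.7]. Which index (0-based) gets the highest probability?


Softmax is a monotonic transformation, so it preserves the argmax.
We need to find the index of the maximum logit.
Index 0: 4.1
Index 1: 0.9
Index 2: 4.7
Maximum logit = 4.7 at index 2

2


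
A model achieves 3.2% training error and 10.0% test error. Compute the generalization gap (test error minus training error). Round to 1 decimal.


Generalization gap = test_error - train_error
= 10.0 - 3.2
= 6.8%
A moderate gap.

6.8


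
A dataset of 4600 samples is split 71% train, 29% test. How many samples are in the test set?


Train samples = 4600 * 71% = 3266
Test samples = 4600 - 3266
= 1334

1334


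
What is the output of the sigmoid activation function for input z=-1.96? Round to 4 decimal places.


sigmoid(z) = 1 / (1 + exp(-z))
exp(-(-1.96)) = exp(1.96) = 7.0993
1 + 7.0993 = 8.0993
1 / 8.0993 = 0.1235

0.1235


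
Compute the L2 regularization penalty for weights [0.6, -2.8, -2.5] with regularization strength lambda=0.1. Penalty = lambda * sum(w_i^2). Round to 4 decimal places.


Squaring each weight:
0.6^2 = 0.36
(-2.8)^2 = 7.84
(-2.5)^2 = 6.25
Sum of squares = 14.45
Penalty = 0.1 * 14.45 = 1.4450

1.4450


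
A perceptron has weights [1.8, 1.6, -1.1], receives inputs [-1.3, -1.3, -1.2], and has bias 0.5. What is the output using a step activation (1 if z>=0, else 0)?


z = w . x + b
= 1.8*-1.3 + 1.6*-1.3 + -1.1*-1.2 + 0.5
= -2.34 + -2.08 + 1.32 + 0.5
= -3.1 + 0.5
= -2.6
Since z = -2.6 < 0, output = 0

0


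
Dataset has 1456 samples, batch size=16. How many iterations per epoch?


Iterations per epoch = dataset_size / batch_size
= 1456 / 16
= 91

91


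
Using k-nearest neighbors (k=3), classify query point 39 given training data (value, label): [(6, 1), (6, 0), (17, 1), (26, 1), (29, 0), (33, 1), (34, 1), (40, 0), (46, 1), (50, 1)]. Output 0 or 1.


Distances from query 39:
Point 40 (class 0): distance = 1
Point 34 (class 1): distance = 5
Point 33 (class 1): distance = 6
K=3 nearest neighbors: classes = [0, 1, 1]
Votes for class 1: 2 / 3
Majority vote => class 1

1


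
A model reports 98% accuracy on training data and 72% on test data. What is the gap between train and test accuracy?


Gap = train_accuracy - test_accuracy
= 98 - 72
= 26%
This large gap strongly indicates overfitting.

26


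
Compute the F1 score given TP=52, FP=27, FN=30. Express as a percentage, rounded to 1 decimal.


Precision = TP / (TP + FP) = 52 / 79 = 0.6582
Recall = TP / (TP + FN) = 52 / 82 = 0.6341
F1 = 2 * P * R / (P + R)
= 2 * 0.6582 * 0.6341 / (0.6582 + 0.6341)
= 0.8348 / 1.2924
= 0.646
As percentage: 64.6%

64.6


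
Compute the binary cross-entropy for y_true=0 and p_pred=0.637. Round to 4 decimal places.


For y=0: Loss = -log(1-p)
= -log(1 - 0.637)
= -log(0.363)
= -(-1.0134)
= 1.0134

1.0134


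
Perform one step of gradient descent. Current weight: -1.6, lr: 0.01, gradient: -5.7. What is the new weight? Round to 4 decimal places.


w_new = w_old - lr * gradient
= -1.6 - 0.01 * -5.7
= -1.6 - (-0.057)
= -1.5430

-1.5430


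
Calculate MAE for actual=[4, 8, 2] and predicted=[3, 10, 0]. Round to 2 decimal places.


Absolute errors: [1, 2, 2]
Sum of absolute errors = 5
MAE = 5 / 3 = 1.67

1.67


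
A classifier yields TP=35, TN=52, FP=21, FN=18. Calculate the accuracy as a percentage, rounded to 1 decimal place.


Accuracy = (TP + TN) / (TP + TN + FP + FN) * 100
= (35 + 52) / (35 + 52 + 21 + 18)
= 87 / 126
= 0.6905
= 69.0%

69.0


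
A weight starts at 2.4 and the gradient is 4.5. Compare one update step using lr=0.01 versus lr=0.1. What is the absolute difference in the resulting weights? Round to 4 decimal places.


With lr=0.01: w_new = 2.4 - 0.01 * 4.5 = 2.355
With lr=0.1: w_new = 2.4 - 0.1 * 4.5 = 1.95
Absolute difference = |2.355 - 1.95|
= 0.4050

0.4050


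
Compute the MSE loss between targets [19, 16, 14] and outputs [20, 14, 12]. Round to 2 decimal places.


Differences: [-1, 2, 2]
Squared errors: [1, 4, 4]
Sum of squared errors = 9
MSE = 9 / 3 = 3.00

3.00


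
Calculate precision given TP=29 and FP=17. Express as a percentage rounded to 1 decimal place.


Precision = TP / (TP + FP) * 100
= 29 / (29 + 17)
= 29 / 46
= 0.6304
= 63.0%

63.0


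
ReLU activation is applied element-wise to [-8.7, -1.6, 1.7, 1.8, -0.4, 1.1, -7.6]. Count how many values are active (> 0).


ReLU(x) = max(0, x) for each element:
ReLU(-8.7) = 0
ReLU(-1.6) = 0
ReLU(1.7) = 1.7
ReLU(1.8) = 1.8
ReLU(-0.4) = 0
ReLU(1.1) = 1.1
ReLU(-7.6) = 0
Active neurons (>0): 3

3


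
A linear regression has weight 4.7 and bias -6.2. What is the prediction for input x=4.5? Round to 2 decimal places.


y = 4.7 * 4.5 + (-6.2)
= 21.15 + (-6.2)
= 14.95

14.95


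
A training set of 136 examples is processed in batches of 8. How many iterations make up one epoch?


Iterations per epoch = dataset_size / batch_size
= 136 / 8
= 17

17


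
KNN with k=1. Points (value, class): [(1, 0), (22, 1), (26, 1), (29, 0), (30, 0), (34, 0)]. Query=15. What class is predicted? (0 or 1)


Distances from query 15:
Point 22 (class 1): distance = 7
K=1 nearest neighbors: classes = [1]
Votes for class 1: 1 / 1
Majority vote => class 1

1


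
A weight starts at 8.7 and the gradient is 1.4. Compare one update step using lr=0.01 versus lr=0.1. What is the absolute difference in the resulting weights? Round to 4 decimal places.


With lr=0.01: w_new = 8.7 - 0.01 * 1.4 = 8.686
With lr=0.1: w_new = 8.7 - 0.1 * 1.4 = 8.56
Absolute difference = |8.686 - 8.56|
= 0.1260

0.1260
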